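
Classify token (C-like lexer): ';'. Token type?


Pattern: delimiter/punctuation
Type: PUNCTUATION


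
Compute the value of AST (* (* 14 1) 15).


Evaluate inner: (* 14 1) = 14
Evaluate root: (* 14 15) = 210
Result: 210


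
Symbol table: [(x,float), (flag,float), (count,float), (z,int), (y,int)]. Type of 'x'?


Lookup 'x' → type float


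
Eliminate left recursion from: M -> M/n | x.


Left-recursive alternatives: M/n; non-recursive: x
Introduce M': M -> xM', M' -> /nM' | ε


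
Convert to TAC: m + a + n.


Break into single-operator statements:
t1 = m + a
t2 = t1 + n


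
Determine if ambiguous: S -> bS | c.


right-linear, alternatives start with distinct terminals 'b' vs 'c': unique leftmost derivation
Unambiguous


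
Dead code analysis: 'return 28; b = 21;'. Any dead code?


statement follows a return and is unreachable
Dead: 'b = 21'


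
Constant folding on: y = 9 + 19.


9 + 19 = 28 at compile time
Optimized: y = 28


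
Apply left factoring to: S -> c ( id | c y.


Common prefix: 'c'
Factored: S -> c S', S' -> ( id | y


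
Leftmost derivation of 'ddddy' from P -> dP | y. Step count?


Derivation: P => dP => ddP => dddP => ddddP => ddddy
Steps: 5


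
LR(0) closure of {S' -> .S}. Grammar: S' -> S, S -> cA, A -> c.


Start: S' -> .S
For each item with dot before a nonterminal B, add B -> .γ for every B-production
Closure: [S' -> .S, S -> .cA]


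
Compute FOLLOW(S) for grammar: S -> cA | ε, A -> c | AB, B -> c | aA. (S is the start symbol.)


$ ∈ FOLLOW(S). For each A -> αBβ: add FIRST(β)\{ε} to FOLLOW(B); if β nullable, add FOLLOW(A).
FOLLOW(S) = {$}


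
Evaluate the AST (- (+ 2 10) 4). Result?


Evaluate inner: (+ 2 10) = 12
Evaluate root: (- 12 4) = 8
Result: 8


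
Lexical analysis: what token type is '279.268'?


Pattern: digits with a decimal point
Type: FLOAT_LITERAL


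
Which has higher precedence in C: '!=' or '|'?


'!=' is equality (level 6); '|' is bitwise OR (level 3)
Higher level binds tighter
'!=' has higher precedence than '|'


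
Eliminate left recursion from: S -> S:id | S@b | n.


Left-recursive alternatives: S:id, S@b; non-recursive: n
Introduce S': S -> nS', S' -> :idS' | @bS' | ε


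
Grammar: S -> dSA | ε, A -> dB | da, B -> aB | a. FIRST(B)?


Per alternative of B: FIRST(aB) = {a}; FIRST(a) = {a}
FIRST(B) = {a}


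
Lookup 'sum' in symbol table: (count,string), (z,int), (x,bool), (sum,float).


Lookup 'sum' → type float


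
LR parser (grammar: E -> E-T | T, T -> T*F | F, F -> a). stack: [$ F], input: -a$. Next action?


'F' (not preceded by T*) is the handle for T -> F
Action: reduce (T -> F)


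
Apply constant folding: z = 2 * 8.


2 * 8 = 16 at compile time
Optimized: z = 16


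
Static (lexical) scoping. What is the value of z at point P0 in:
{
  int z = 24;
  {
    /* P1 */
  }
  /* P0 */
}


z declared in the same block as P0
z = 24


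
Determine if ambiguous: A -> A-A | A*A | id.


'id-id*id' has two parse trees (no precedence encoded between - and *)
Ambiguous


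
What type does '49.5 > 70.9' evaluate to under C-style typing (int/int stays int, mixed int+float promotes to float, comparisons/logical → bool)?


Operand types: float > float
Rule: comparison yields bool
Result type: bool


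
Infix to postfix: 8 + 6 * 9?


* has higher precedence, evaluate 6*9 first
Postfix: 8 6 9 * +


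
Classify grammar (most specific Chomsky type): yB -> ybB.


LHS has context (more than one symbol) and |LHS| ≤ |RHS|
Classification: Type 1 (Context-Sensitive)


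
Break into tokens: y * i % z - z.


Scan left to right, longest-match per lexeme
Tokens: ID(y), OP(*), ID(i), OP(%), ID(z), OP(-), ID(z)


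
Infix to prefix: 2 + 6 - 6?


left-to-right (same/higher precedence on left): tree is (- (+ 2 6) 6)
Prefix: - + 2 6 6


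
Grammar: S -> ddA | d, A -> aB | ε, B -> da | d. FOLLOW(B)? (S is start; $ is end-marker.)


$ ∈ FOLLOW(S). For each A -> αBβ: add FIRST(β)\{ε} to FOLLOW(B); if β nullable, add FOLLOW(A).
FOLLOW(B) = {$}


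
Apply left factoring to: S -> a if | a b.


Common prefix: 'a'
Factored: S -> a S', S' -> if | b


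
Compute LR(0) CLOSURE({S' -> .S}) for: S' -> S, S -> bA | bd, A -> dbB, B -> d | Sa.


Start: S' -> .S
For each item with dot before a nonterminal B, add B -> .γ for every B-production
Closure: [S' -> .S, S -> .bA, S -> .bd]


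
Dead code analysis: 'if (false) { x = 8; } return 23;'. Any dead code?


condition is constant false, so the whole block is unreachable
Dead: 'if (false) { x = 8; }'


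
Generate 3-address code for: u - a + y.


Break into single-operator statements:
t1 = u - a
t2 = t1 + y


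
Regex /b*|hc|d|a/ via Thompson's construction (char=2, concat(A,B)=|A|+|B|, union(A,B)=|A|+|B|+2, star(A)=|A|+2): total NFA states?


Syntax tree has 5 char leaf(s), 3 union(s), 1 star(s)
chars contribute 5×2 = 10; each union adds +2; each star adds +2
Total: 10 + 6 + 2 = 18 states


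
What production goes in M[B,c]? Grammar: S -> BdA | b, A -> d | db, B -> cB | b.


For [B, c]: 'c' ∈ FIRST(cB)
Entry: B -> cB


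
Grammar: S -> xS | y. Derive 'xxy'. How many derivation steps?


Derivation: S => xS => xxS => xxy
Steps: 3


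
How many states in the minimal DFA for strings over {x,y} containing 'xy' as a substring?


KMP-style automaton: 2 progress states + 1 absorbing accept = 3
Minimal DFA: 3 states


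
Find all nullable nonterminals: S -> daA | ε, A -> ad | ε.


A nonterminal is nullable iff some alternative derives ε (directly, or every symbol in it is nullable)
Nullable: {A, S}


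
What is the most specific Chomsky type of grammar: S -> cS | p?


Right-linear: every RHS is a terminal or a terminal followed by one nonterminal
Classification: Type 3 (Regular)


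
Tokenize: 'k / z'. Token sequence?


Scan left to right, longest-match per lexeme
Tokens: ID(k), OP(/), ID(z)


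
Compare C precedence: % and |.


'%' is multiplicative (level 10); '|' is bitwise OR (level 3)
Higher level binds tighter
'%' has higher precedence than '|'


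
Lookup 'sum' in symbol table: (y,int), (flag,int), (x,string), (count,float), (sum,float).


Lookup 'sum' → type float


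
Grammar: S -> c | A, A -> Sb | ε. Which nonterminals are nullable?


A nonterminal is nullable iff some alternative derives ε (directly, or every symbol in it is nullable)
Nullable: {A, S}


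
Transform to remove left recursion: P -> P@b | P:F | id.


Left-recursive alternatives: P@b, P:F; non-recursive: id
Introduce P': P -> idP', P' -> @bP' | :FP' | ε


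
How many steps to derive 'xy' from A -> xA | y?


Derivation: A => xA => xy
Steps: 2


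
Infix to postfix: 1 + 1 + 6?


Left to right (same or higher precedence on left)
Postfix: 1 1 + 6 +


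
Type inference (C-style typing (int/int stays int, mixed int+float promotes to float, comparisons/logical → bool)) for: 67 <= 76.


Operand types: int <= int
Rule: comparison yields bool
Result type: bool


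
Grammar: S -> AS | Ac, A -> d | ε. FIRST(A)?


Per alternative of A: FIRST(d) = {d}; FIRST(ε) = {ε}
FIRST(A) = {d, ε}


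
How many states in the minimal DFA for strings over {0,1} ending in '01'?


Track the longest suffix of input matching a prefix of '01': 3 classes (prefixes of length 0..2)
Minimal DFA: 3 states


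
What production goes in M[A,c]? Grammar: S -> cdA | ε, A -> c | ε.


For [A, c]: 'c' ∈ FIRST(c)
Entry: A -> c


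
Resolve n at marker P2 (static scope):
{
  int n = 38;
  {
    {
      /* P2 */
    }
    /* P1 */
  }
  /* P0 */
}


P2's block does not declare n; resolves to the enclosing declaration at depth 0
n = 38


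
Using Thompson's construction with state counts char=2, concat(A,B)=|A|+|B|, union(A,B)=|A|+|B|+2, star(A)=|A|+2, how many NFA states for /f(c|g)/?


Syntax tree has 3 char leaf(s), 1 union(s), 0 star(s)
chars contribute 3×2 = 6; each union adds +2; each star adds +2
Total: 6 + 2 + 0 = 8 states


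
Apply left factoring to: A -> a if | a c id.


Common prefix: 'a'
Factored: A -> a A', A' -> if | c id


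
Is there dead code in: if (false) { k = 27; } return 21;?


condition is constant false, so the whole block is unreachable
Dead: 'if (false) { k = 27; }'


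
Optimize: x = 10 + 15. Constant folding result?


10 + 15 = 25 at compile time
Optimized: x = 25


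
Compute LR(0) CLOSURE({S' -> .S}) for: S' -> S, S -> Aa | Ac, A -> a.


Start: S' -> .S
For each item with dot before a nonterminal B, add B -> .γ for every B-production
Closure: [S' -> .S, S -> .Aa, S -> .Ac, A -> .a]


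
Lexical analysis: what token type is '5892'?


Pattern: digits only
Type: INTEGER_LITERAL


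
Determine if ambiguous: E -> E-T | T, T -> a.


precedence layered via separate nonterminal T: deterministic
Unambiguous


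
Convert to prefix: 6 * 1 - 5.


left-to-right (same/higher precedence on left): tree is (- (* 6 1) 5)
Prefix: - * 6 1 5


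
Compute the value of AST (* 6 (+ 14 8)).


Evaluate inner: (+ 14 8) = 22
Evaluate root: (* 6 22) = 132
Result: 132


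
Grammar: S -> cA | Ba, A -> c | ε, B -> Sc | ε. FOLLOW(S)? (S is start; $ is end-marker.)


$ ∈ FOLLOW(S). For each A -> αBβ: add FIRST(β)\{ε} to FOLLOW(B); if β nullable, add FOLLOW(A).
FOLLOW(S) = {$, c}


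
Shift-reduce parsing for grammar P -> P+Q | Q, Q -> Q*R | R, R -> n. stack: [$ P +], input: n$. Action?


no handle ('P+' is not any RHS); shift 'n'
Action: shift


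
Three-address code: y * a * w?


Break into single-operator statements:
t1 = y * a
t2 = t1 * w


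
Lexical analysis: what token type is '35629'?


Pattern: digits only
Type: INTEGER_LITERAL


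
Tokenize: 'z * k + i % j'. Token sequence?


Scan left to right, longest-match per lexeme
Tokens: ID(z), OP(*), ID(k), OP(+), ID(i), OP(%), ID(j)


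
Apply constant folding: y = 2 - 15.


2 - 15 = -13 at compile time
Optimized: y = -13


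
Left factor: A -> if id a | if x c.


Common prefix: 'if'
Factored: A -> if A', A' -> id a | x c


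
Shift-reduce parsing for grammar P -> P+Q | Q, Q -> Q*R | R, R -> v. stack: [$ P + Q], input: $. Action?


handle 'P+Q' on top; lookahead ∈ FOLLOW(P) = {+, $}
Action: reduce (P -> P+Q)


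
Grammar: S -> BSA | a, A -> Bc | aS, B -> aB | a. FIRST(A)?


Per alternative of A: FIRST(Bc) = {a}; FIRST(aS) = {a}
FIRST(A) = {a}


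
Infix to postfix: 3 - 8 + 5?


Left to right (same or higher precedence on left)
Postfix: 3 8 - 5 +


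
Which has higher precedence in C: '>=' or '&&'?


'>=' is relational (level 7); '&&' is logical AND (level 2)
Higher level binds tighter
'>=' has higher precedence than '&&'


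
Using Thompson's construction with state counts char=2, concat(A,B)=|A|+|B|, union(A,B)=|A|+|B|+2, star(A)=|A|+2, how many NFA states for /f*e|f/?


Syntax tree has 3 char leaf(s), 1 union(s), 1 star(s)
chars contribute 3×2 = 6; each union adds +2; each star adds +2
Total: 6 + 2 + 2 = 10 states


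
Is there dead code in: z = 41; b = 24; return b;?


z is assigned but never read
Dead: 'z = 41'


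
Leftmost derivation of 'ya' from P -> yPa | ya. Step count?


Derivation: P => ya
Steps: 1


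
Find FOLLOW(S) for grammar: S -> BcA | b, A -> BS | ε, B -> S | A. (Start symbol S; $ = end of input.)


$ ∈ FOLLOW(S). For each A -> αBβ: add FIRST(β)\{ε} to FOLLOW(B); if β nullable, add FOLLOW(A).
FOLLOW(S) = {$, b, c}


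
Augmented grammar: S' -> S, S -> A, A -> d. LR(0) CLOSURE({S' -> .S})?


Start: S' -> .S
For each item with dot before a nonterminal B, add B -> .γ for every B-production
Closure: [S' -> .S, S -> .A, A -> .d]


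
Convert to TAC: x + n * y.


Break into single-operator statements:
t1 = n * y
t2 = x + t1


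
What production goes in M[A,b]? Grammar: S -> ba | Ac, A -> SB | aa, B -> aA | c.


For [A, b]: 'b' ∈ FIRST(SB)
Entry: A -> SB


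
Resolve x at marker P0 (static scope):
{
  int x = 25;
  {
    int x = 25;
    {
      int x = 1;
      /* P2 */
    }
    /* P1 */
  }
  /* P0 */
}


x declared in the same block as P0
x = 25


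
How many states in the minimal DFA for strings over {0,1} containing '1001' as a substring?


KMP-style automaton: 4 progress states + 1 absorbing accept = 5
Minimal DFA: 5 states


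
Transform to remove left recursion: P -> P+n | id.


Left-recursive alternatives: P+n; non-recursive: id
Introduce P': P -> idP', P' -> +nP' | ε


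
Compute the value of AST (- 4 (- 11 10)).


Evaluate inner: (- 11 10) = 1
Evaluate root: (- 4 1) = 3
Result: 3


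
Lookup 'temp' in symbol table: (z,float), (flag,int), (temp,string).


Lookup 'temp' → type string


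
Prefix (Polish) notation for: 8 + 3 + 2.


left-to-right (same/higher precedence on left): tree is (+ (+ 8 3) 2)
Prefix: + + 8 3 2


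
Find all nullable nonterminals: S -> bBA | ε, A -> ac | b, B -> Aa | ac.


A nonterminal is nullable iff some alternative derives ε (directly, or every symbol in it is nullable)
Nullable: {S}


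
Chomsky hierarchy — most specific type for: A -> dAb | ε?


Single nonterminal LHS, but d^n b^n is not regular
Classification: Type 2 (Context-Free)


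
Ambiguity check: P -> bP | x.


right-linear, alternatives start with distinct terminals 'b' vs 'x': unique leftmost derivation
Unambiguous


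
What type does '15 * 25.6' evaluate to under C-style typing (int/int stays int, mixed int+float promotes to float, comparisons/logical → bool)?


Operand types: int * float
Rule: mixed int/float promotes to float; int/int stays int
Result type: float


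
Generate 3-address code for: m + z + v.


Break into single-operator statements:
t1 = m + z
t2 = t1 + v


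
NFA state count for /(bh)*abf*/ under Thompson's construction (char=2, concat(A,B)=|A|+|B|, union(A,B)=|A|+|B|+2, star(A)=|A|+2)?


Syntax tree has 5 char leaf(s), 0 union(s), 2 star(s)
chars contribute 5×2 = 10; each union adds +2; each star adds +2
Total: 10 + 0 + 4 = 14 states


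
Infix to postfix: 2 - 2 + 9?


Left to right (same or higher precedence on left)
Postfix: 2 2 - 9 +


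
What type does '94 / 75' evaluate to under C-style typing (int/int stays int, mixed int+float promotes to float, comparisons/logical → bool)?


Operand types: int / int
Rule: mixed int/float promotes to float; int/int stays int
Result type: int


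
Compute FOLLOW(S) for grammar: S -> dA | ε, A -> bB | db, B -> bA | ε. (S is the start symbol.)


$ ∈ FOLLOW(S). For each A -> αBβ: add FIRST(β)\{ε} to FOLLOW(B); if β nullable, add FOLLOW(A).
FOLLOW(S) = {$}


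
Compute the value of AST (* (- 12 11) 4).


Evaluate inner: (- 12 11) = 1
Evaluate root: (* 1 4) = 4
Result: 4


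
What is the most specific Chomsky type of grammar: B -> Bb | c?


Left-linear: every RHS is a terminal or one nonterminal followed by a terminal
Classification: Type 3 (Regular)


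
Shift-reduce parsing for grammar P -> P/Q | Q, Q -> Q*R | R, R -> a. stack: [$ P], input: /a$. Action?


shift '/' to continue P -> P/Q
Action: shift


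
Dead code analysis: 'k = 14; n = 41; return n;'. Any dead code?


k is assigned but never read
Dead: 'k = 14'


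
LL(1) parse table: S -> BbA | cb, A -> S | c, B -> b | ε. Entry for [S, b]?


For [S, b]: 'b' ∈ FIRST(BbA)
Entry: S -> BbA


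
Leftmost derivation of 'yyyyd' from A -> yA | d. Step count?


Derivation: A => yA => yyA => yyyA => yyyyA => yyyyd
Steps: 5


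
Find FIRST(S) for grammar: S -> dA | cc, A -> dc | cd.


Per alternative of S: FIRST(dA) = {d}; FIRST(cc) = {c}
FIRST(S) = {c, d}


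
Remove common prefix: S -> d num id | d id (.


Common prefix: 'd'
Factored: S -> d S', S' -> num id | id (


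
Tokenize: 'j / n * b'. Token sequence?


Scan left to right, longest-match per lexeme
Tokens: ID(j), OP(/), ID(n), OP(*), ID(b)


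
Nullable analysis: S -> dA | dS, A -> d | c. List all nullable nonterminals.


A nonterminal is nullable iff some alternative derives ε (directly, or every symbol in it is nullable)
Nullable: {}


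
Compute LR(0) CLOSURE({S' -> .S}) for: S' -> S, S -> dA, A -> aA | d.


Start: S' -> .S
For each item with dot before a nonterminal B, add B -> .γ for every B-production
Closure: [S' -> .S, S -> .dA]


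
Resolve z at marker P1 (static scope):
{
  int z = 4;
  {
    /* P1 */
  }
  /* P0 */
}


P1's block does not declare z; resolves to the enclosing declaration at depth 0
z = 4


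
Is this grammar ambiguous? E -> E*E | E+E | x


'x*x+x' has two parse trees (no precedence encoded between * and +)
Ambiguous


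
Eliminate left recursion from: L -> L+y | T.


Left-recursive alternatives: L+y; non-recursive: T
Introduce L': L -> TL', L' -> +yL' | ε


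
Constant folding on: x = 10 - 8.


10 - 8 = 2 at compile time
Optimized: x = 2


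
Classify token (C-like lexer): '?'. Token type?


Pattern: operator symbol
Type: OPERATOR


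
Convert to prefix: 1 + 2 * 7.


'*' binds tighter: tree is (+ 1 (* 2 7))
Prefix: + 1 * 2 7


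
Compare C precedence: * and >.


'*' is multiplicative (level 10); '>' is relational (level 7)
Higher level binds tighter
'*' has higher precedence than '>'


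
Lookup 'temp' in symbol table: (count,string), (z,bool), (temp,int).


Lookup 'temp' → type int


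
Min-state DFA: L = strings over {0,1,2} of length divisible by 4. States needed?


Track length mod 4: states 0..3, accept at 0
Minimal DFA: 4 states


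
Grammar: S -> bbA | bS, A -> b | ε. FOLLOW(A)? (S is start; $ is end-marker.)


$ ∈ FOLLOW(S). For each A -> αBβ: add FIRST(β)\{ε} to FOLLOW(B); if β nullable, add FOLLOW(A).
FOLLOW(A) = {$}


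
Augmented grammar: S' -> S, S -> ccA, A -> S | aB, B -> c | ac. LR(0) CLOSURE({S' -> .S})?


Start: S' -> .S
For each item with dot before a nonterminal B, add B -> .γ for every B-production
Closure: [S' -> .S, S -> .ccA]


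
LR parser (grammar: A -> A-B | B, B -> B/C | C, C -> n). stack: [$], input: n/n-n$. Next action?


no handle on stack; shift 'n'
Action: shift


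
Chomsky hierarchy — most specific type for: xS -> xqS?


LHS has context (more than one symbol) and |LHS| ≤ |RHS|
Classification: Type 1 (Context-Sensitive)


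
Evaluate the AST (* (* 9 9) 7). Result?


Evaluate inner: (* 9 9) = 81
Evaluate root: (* 81 7) = 567
Result: 567


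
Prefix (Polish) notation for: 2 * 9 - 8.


left-to-right (same/higher precedence on left): tree is (- (* 2 9) 8)
Prefix: - * 2 9 8


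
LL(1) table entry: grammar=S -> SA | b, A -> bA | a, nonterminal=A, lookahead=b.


For [A, b]: 'b' ∈ FIRST(bA)
Entry: A -> bA


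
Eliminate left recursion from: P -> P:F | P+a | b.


Left-recursive alternatives: P:F, P+a; non-recursive: b
Introduce P': P -> bP', P' -> :FP' | +aP' | ε


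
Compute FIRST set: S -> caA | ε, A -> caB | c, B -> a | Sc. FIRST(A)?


Per alternative of A: FIRST(caB) = {c}; FIRST(c) = {c}
FIRST(A) = {c}


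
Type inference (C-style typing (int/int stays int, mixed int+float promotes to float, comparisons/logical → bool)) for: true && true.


Operand types: bool && bool
Rule: logical operators take bool operands and yield bool
Result type: bool


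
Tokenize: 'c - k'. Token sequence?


Scan left to right, longest-match per lexeme
Tokens: ID(c), OP(-), ID(k)


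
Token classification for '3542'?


Pattern: digits only
Type: INTEGER_LITERAL


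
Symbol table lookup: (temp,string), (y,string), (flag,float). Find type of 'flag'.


Lookup 'flag' → type float


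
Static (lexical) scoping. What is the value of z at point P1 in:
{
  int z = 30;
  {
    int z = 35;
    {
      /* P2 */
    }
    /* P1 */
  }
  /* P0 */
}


z declared in the same block as P1
z = 35


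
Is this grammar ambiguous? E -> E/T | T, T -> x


precedence layered via separate nonterminal T: deterministic
Unambiguous


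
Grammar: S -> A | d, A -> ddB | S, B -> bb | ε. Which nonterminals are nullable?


A nonterminal is nullable iff some alternative derives ε (directly, or every symbol in it is nullable)
Nullable: {B}


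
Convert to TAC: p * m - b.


Break into single-operator statements:
t1 = p * m
t2 = t1 - b


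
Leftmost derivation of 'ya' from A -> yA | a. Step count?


Derivation: A => yA => ya
Steps: 2


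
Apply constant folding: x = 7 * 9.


7 * 9 = 63 at compile time
Optimized: x = 63


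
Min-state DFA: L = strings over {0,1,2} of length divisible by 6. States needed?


Track length mod 6: states 0..5, accept at 0
Minimal DFA: 6 states


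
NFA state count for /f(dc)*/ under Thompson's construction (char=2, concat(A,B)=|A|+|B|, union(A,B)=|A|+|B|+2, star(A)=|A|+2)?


Syntax tree has 3 char leaf(s), 0 union(s), 1 star(s)
chars contribute 3×2 = 6; each union adds +2; each star adds +2
Total: 6 + 0 + 2 = 8 states


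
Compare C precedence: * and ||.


'*' is multiplicative (level 10); '||' is logical OR (level 1)
Higher level binds tighter
'*' has higher precedence than '||'


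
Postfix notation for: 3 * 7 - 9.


Left to right (same or higher precedence on left)
Postfix: 3 7 * 9 -


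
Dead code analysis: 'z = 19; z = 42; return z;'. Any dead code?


first assignment to z is overwritten before any read
Dead: 'z = 19'


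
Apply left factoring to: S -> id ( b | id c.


Common prefix: 'id'
Factored: S -> id S', S' -> ( b | c


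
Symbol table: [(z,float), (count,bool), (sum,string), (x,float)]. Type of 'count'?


Lookup 'count' → type bool


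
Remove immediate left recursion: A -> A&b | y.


Left-recursive alternatives: A&b; non-recursive: y
Introduce A': A -> yA', A' -> &bA' | ε


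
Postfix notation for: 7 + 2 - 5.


Left to right (same or higher precedence on left)
Postfix: 7 2 + 5 -


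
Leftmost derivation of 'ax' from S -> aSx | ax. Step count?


Derivation: S => ax
Steps: 1


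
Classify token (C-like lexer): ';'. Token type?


Pattern: delimiter/punctuation
Type: PUNCTUATION


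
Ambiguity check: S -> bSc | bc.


balanced b^n…c^n: each string has a unique parse
Unambiguous


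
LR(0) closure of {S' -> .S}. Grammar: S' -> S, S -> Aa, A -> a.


Start: S' -> .S
For each item with dot before a nonterminal B, add B -> .γ for every B-production
Closure: [S' -> .S, S -> .Aa, A -> .a]


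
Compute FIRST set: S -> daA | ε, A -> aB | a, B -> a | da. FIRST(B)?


Per alternative of B: FIRST(a) = {a}; FIRST(da) = {d}
FIRST(B) = {a, d}


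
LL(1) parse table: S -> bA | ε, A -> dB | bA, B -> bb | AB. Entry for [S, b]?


For [S, b]: 'b' ∈ FIRST(bA)
Entry: S -> bA


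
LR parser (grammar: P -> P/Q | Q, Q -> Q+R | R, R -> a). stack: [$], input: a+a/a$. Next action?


no handle on stack; shift 'a'
Action: shift


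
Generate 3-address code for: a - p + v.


Break into single-operator statements:
t1 = a - p
t2 = t1 + v


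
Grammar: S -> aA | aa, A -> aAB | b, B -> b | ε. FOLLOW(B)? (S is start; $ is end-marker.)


$ ∈ FOLLOW(S). For each A -> αBβ: add FIRST(β)\{ε} to FOLLOW(B); if β nullable, add FOLLOW(A).
FOLLOW(B) = {$, b}


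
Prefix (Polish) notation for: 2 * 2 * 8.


left-to-right (same/higher precedence on left): tree is (* (* 2 2) 8)
Prefix: * * 2 2 8


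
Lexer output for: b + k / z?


Scan left to right, longest-match per lexeme
Tokens: ID(b), OP(+), ID(k), OP(/), ID(z)


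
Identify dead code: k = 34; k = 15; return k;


first assignment to k is overwritten before any read
Dead: 'k = 34'


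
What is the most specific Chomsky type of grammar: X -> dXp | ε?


Single nonterminal LHS, but d^n p^n is not regular
Classification: Type 2 (Context-Free)


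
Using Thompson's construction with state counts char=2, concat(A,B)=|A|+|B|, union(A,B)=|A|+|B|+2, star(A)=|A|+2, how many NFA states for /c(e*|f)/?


Syntax tree has 3 char leaf(s), 1 union(s), 1 star(s)
chars contribute 3×2 = 6; each union adds +2; each star adds +2
Total: 6 + 2 + 2 = 10 states


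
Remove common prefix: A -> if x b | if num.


Common prefix: 'if'
Factored: A -> if A', A' -> x b | num


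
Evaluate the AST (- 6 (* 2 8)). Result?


Evaluate inner: (* 2 8) = 16
Evaluate root: (- 6 16) = -10
Result: -10


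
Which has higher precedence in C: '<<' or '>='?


'<<' is shift (level 8); '>=' is relational (level 7)
Higher level binds tighter
'<<' has higher precedence than '>='


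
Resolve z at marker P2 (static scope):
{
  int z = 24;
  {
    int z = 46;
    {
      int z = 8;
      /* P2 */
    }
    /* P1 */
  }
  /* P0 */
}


z declared in the same block as P2
z = 8


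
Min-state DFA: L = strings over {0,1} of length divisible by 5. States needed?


Track length mod 5: states 0..4, accept at 0
Minimal DFA: 5 states


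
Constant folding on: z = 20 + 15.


20 + 15 = 35 at compile time
Optimized: z = 35


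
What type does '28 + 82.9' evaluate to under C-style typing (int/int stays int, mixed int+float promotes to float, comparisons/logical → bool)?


Operand types: int + float
Rule: mixed int/float promotes to float; int/int stays int
Result type: float


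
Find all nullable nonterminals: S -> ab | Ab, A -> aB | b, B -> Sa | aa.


A nonterminal is nullable iff some alternative derives ε (directly, or every symbol in it is nullable)
Nullable: {}


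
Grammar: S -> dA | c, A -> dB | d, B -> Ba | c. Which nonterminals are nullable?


A nonterminal is nullable iff some alternative derives ε (directly, or every symbol in it is nullable)
Nullable: {}


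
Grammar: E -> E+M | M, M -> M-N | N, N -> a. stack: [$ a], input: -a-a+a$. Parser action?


'a' on top is the handle for N -> a
Action: reduce (N -> a)


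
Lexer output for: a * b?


Scan left to right, longest-match per lexeme
Tokens: ID(a), OP(*), ID(b)


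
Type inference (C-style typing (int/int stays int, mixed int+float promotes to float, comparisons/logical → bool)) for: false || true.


Operand types: bool || bool
Rule: logical operators take bool operands and yield bool
Result type: bool


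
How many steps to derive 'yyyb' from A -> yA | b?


Derivation: A => yA => yyA => yyyA => yyyb
Steps: 4


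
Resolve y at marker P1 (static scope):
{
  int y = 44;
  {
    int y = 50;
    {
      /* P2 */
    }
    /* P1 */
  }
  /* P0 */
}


y declared in the same block as P1
y = 50


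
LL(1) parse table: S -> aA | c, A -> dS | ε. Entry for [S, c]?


For [S, c]: 'c' ∈ FIRST(c)
Entry: S -> c


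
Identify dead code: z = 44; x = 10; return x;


z is assigned but never read
Dead: 'z = 44'


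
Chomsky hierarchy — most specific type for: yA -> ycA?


LHS has context (more than one symbol) and |LHS| ≤ |RHS|
Classification: Type 1 (Context-Sensitive)


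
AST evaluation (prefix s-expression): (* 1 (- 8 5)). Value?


Evaluate inner: (- 8 5) = 3
Evaluate root: (* 1 3) = 3
Result: 3


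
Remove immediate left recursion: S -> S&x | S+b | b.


Left-recursive alternatives: S&x, S+b; non-recursive: b
Introduce S': S -> bS', S' -> &xS' | +bS' | ε


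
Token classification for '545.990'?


Pattern: digits with a decimal point
Type: FLOAT_LITERAL


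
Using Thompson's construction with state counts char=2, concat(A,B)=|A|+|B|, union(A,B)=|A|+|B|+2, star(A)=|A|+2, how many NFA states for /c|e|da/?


Syntax tree has 4 char leaf(s), 2 union(s), 0 star(s)
chars contribute 4×2 = 8; each union adds +2; each star adds +2
Total: 8 + 4 + 0 = 12 states


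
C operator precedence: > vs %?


'%' is multiplicative (level 10); '>' is relational (level 7)
Higher level binds tighter
'%' has higher precedence than '>'


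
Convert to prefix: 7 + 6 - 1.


left-to-right (same/higher precedence on left): tree is (- (+ 7 6) 1)
Prefix: - + 7 6 1


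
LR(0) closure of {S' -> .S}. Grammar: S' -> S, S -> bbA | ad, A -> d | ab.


Start: S' -> .S
For each item with dot before a nonterminal B, add B -> .γ for every B-production
Closure: [S' -> .S, S -> .bbA, S -> .ad]


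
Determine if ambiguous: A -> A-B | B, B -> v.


precedence layered via separate nonterminal B: deterministic
Unambiguous


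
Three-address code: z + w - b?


Break into single-operator statements:
t1 = z + w
t2 = t1 - b


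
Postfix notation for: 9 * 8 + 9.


Left to right (same or higher precedence on left)
Postfix: 9 8 * 9 +


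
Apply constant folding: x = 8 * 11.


8 * 11 = 88 at compile time
Optimized: x = 88


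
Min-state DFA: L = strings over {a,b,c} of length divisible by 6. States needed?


Track length mod 6: states 0..5, accept at 0
Minimal DFA: 6 states


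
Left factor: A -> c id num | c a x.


Common prefix: 'c'
Factored: A -> c A', A' -> id num | a x


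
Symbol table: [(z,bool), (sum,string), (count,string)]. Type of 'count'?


Lookup 'count' → type string


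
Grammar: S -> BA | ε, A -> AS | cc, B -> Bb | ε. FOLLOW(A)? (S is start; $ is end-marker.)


$ ∈ FOLLOW(S). For each A -> αBβ: add FIRST(β)\{ε} to FOLLOW(B); if β nullable, add FOLLOW(A).
FOLLOW(A) = {$, b, c}


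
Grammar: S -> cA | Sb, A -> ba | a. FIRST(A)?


Per alternative of A: FIRST(ba) = {b}; FIRST(a) = {a}
FIRST(A) = {a, b}


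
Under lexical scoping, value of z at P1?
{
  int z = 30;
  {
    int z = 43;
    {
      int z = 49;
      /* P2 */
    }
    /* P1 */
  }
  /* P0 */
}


z declared in the same block as P1
z = 43


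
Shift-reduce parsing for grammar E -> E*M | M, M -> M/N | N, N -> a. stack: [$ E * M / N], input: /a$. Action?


handle 'M/N' on top
Action: reduce (M -> M/N)


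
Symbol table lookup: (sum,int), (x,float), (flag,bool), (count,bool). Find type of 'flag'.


Lookup 'flag' → type bool


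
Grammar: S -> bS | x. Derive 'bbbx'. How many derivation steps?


Derivation: S => bS => bbS => bbbS => bbbx
Steps: 4


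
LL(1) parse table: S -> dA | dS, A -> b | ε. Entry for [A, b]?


For [A, b]: 'b' ∈ FIRST(b)
Entry: A -> b


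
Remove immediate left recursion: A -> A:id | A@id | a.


Left-recursive alternatives: A:id, A@id; non-recursive: a
Introduce A': A -> aA', A' -> :idA' | @idA' | ε


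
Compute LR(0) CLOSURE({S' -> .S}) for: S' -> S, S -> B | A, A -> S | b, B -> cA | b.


Start: S' -> .S
For each item with dot before a nonterminal B, add B -> .γ for every B-production
Closure: [S' -> .S, S -> .B, S -> .A, B -> .cA, B -> .b, A -> .S, A -> .b]


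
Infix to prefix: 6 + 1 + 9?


left-to-right (same/higher precedence on left): tree is (+ (+ 6 1) 9)
Prefix: + + 6 1 9


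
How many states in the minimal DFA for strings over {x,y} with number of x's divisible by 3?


Track (count of x) mod 3: states 0..2, accept at 0
Minimal DFA: 3 states


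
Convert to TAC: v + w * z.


Break into single-operator statements:
t1 = w * z
t2 = v + t1


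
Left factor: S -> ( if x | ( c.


Common prefix: '('
Factored: S -> ( S', S' -> if x | c


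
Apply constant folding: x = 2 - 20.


2 - 20 = -18 at compile time
Optimized: x = -18


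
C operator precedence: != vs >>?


'>>' is shift (level 8); '!=' is equality (level 6)
Higher level binds tighter
'>>' has higher precedence than '!='


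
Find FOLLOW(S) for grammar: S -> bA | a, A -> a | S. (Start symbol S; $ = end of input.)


$ ∈ FOLLOW(S). For each A -> αBβ: add FIRST(β)\{ε} to FOLLOW(B); if β nullable, add FOLLOW(A).
FOLLOW(S) = {$}


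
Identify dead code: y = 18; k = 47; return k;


y is assigned but never read
Dead: 'y = 18'


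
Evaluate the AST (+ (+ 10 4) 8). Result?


Evaluate inner: (+ 10 4) = 14
Evaluate root: (+ 14 8) = 22
Result: 22


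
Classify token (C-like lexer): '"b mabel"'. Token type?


Pattern: double-quoted sequence
Type: STRING_LITERAL


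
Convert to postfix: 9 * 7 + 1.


Left to right (same or higher precedence on left)
Postfix: 9 7 * 1 +


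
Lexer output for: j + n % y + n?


Scan left to right, longest-match per lexeme
Tokens: ID(j), OP(+), ID(n), OP(%), ID(y), OP(+), ID(n)


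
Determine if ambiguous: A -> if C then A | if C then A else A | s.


dangling else: 'if C then if C then s else s' parses two ways
Ambiguous


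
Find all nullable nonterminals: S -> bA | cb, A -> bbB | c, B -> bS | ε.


A nonterminal is nullable iff some alternative derives ε (directly, or every symbol in it is nullable)
Nullable: {B}


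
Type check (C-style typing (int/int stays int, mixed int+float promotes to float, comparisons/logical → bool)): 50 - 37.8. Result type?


Operand types: int - float
Rule: mixed int/float promotes to float; int/int stays int
Result type: float


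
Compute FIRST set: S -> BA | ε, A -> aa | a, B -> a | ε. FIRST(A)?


Per alternative of A: FIRST(aa) = {a}; FIRST(a) = {a}
FIRST(A) = {a}


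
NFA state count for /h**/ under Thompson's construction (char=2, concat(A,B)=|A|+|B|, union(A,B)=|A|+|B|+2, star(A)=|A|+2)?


Syntax tree has 1 char leaf(s), 0 union(s), 2 star(s)
chars contribute 1×2 = 2; each union adds +2; each star adds +2
Total: 2 + 0 + 4 = 6 states


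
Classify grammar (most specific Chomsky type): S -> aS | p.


Right-linear: every RHS is a terminal or a terminal followed by one nonterminal
Classification: Type 3 (Regular)


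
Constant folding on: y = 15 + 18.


15 + 18 = 33 at compile time
Optimized: y = 33


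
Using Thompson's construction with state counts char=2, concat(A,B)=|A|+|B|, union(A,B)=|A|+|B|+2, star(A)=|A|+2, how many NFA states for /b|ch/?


Syntax tree has 3 char leaf(s), 1 union(s), 0 star(s)
chars contribute 3×2 = 6; each union adds +2; each star adds +2
Total: 6 + 2 + 0 = 8 states


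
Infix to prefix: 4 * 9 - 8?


left-to-right (same/higher precedence on left): tree is (- (* 4 9) 8)
Prefix: - * 4 9 8


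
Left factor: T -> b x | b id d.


Common prefix: 'b'
Factored: T -> b T', T' -> x | id d


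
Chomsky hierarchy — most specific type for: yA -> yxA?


LHS has context (more than one symbol) and |LHS| ≤ |RHS|
Classification: Type 1 (Context-Sensitive)


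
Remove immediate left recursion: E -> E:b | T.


Left-recursive alternatives: E:b; non-recursive: T
Introduce E': E -> TE', E' -> :bE' | ε


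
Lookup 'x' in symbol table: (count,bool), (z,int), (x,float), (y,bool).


Lookup 'x' → type float


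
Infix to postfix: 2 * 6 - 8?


Left to right (same or higher precedence on left)
Postfix: 2 6 * 8 -


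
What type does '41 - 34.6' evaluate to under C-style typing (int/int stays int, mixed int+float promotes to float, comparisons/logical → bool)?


Operand types: int - float
Rule: mixed int/float promotes to float; int/int stays int
Result type: float


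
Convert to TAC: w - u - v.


Break into single-operator statements:
t1 = w - u
t2 = t1 - v


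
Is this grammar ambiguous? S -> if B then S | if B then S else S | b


dangling else: 'if B then if B then b else b' parses two ways
Ambiguous


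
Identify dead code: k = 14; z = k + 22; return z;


k is read by z's definition; z is returned
No dead code


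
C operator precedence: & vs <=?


'<=' is relational (level 7); '&' is bitwise AND (level 5)
Higher level binds tighter
'<=' has higher precedence than '&'


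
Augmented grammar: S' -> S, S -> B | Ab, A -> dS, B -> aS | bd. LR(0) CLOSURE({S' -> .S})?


Start: S' -> .S
For each item with dot before a nonterminal B, add B -> .γ for every B-production
Closure: [S' -> .S, S -> .B, S -> .Ab, B -> .aS, B -> .bd, A -> .dS]


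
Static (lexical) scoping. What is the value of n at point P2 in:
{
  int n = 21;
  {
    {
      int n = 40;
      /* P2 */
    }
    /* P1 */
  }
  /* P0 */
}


n declared in the same block as P2
n = 40


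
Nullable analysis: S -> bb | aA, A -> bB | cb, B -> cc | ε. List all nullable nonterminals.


A nonterminal is nullable iff some alternative derives ε (directly, or every symbol in it is nullable)
Nullable: {B}


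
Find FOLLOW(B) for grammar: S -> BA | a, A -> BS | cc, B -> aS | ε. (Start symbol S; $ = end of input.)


$ ∈ FOLLOW(S). For each A -> αBβ: add FIRST(β)\{ε} to FOLLOW(B); if β nullable, add FOLLOW(A).
FOLLOW(B) = {a, c}


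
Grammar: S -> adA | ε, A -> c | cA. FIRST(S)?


Per alternative of S: FIRST(adA) = {a}; FIRST(ε) = {ε}
FIRST(S) = {a, ε}


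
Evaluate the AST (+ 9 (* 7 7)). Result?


Evaluate inner: (* 7 7) = 49
Evaluate root: (+ 9 49) = 58
Result: 58


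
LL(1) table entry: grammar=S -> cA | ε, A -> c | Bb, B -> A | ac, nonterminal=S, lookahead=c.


For [S, c]: 'c' ∈ FIRST(cA)
Entry: S -> cA


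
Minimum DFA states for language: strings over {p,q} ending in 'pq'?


Track the longest suffix of input matching a prefix of 'pq': 3 classes (prefixes of length 0..2)
Minimal DFA: 3 states


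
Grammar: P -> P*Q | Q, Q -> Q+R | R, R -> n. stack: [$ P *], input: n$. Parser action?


no handle ('P*' is not any RHS); shift 'n'
Action: shift


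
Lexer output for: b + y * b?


Scan left to right, longest-match per lexeme
Tokens: ID(b), OP(+), ID(y), OP(*), ID(b)


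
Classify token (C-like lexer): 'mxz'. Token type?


Pattern: letter/underscore followed by alphanumerics, not a keyword
Type: IDENTIFIER


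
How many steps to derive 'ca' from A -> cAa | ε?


Derivation: A => cAa => ca
Steps: 2


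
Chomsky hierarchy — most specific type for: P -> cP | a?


Right-linear: every RHS is a terminal or a terminal followed by one nonterminal
Classification: Type 3 (Regular)


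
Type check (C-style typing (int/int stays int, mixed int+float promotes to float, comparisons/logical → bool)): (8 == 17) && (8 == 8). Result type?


Operand types: bool && bool
Rule: logical operators take bool operands and yield bool
Result type: bool


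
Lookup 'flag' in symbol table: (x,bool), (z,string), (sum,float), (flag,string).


Lookup 'flag' → type string


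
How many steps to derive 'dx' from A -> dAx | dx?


Derivation: A => dx
Steps: 1


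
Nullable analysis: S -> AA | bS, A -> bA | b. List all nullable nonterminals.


A nonterminal is nullable iff some alternative derives ε (directly, or every symbol in it is nullable)
Nullable: {}


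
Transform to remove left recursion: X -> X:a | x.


Left-recursive alternatives: X:a; non-recursive: x
Introduce X': X -> xX', X' -> :aX' | ε


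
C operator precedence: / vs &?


'/' is multiplicative (level 10); '&' is bitwise AND (level 5)
Higher level binds tighter
'/' has higher precedence than '&'


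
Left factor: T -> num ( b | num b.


Common prefix: 'num'
Factored: T -> num T', T' -> ( b | b


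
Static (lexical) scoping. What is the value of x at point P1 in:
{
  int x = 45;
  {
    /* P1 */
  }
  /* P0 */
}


P1's block does not declare x; resolves to the enclosing declaration at depth 0
x = 45


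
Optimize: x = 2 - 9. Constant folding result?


2 - 9 = -7 at compile time
Optimized: x = -7


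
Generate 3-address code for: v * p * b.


Break into single-operator statements:
t1 = v * p
t2 = t1 * b
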